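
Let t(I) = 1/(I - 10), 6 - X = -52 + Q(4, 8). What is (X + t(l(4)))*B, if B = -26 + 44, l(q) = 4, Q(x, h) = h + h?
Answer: 753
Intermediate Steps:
Q(x, h) = 2*h
B = 18
X = 42 (X = 6 - (-52 + 2*8) = 6 - (-52 + 16) = 6 - 1*(-36) = 6 + 36 = 42)
t(I) = 1/(-10 + I)
(X + t(l(4)))*B = (42 + 1/(-10 + 4))*18 = (42 + 1/(-6))*18 = (42 - 1/6)*18 = (251/6)*18 = 753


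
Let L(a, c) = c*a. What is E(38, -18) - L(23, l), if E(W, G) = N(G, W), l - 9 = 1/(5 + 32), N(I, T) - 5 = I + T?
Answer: -6757/37 ≈ -182.62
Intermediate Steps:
N(I, T) = 5 + I + T (N(I, T) = 5 + (I + T) = 5 + I + T)
l = 334/37 (l = 9 + 1/(5 + 32) = 9 + 1/37 = 334/37 ≈ 9.0270)
E(W, G) = 5 + G + W
L(a, c) = a*c
E(38, -18) - L(23, l) = (5 - 18 + 38) - 23*334/37 = 25 - 1*7682/37 = 25 - 7682/37 = -6757/37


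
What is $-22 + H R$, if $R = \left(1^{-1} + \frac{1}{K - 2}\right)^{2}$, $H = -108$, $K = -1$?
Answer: $-70$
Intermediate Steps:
$R = \frac{4}{9}$ ($R = \left(1^{-1} + \frac{1}{-1 - 2}\right)^{2} = \left(1 + \frac{1}{-3}\right)^{2} = \left(1 - \frac{1}{3}\right)^{2} = \left(\frac{2}{3}\right)^{2} = \frac{4}{9} \approx 0.44444$)
$-22 + H R = -22 - 48 = -70$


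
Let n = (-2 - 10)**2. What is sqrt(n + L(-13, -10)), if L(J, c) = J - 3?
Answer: 8*sqrt(2) ≈ 11.314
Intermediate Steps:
n = 144 (n = (-12)**2 = 144)
L(J, c) = -3 + J
sqrt(n + L(-13, -10)) = sqrt(144 + (-3 - 13)) = sqrt(144 - 16) = sqrt(128) = 8*sqrt(2)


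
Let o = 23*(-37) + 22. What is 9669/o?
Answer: -9669/829 ≈ -11.663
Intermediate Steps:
o = -829 (o = -851 + 22 = -829)
9669/o = 9669/(-829) = 9669*(-1/829) = -9669/829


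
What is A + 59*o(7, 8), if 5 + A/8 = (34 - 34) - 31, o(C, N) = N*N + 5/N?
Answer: 28199/8 ≈ 3524.9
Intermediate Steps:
o(C, N) = N² + 5/N
A = -288 (A = -40 + 8*((34 - 34) - 31) = -40 + 8*(0 - 31) = -40 + 8*(-31) = -40 - 248 = -288)
A + 59*o(7, 8) = -288 + 59*((5 + 8³)/8) = -288 + 59*((5 + 512)/8) = -288 + 59*((⅛)*517) = -288 + 59*(517/8) = -288 + 30503/8 = 28199/8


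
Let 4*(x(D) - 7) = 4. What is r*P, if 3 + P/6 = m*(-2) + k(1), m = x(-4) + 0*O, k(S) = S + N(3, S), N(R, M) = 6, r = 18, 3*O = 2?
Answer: -1296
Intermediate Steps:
O = 2/3 (O = (1/3)*2 = 2/3 ≈ 0.66667)
k(S) = 6 + S (k(S) = S + 6 = 6 + S)
x(D) = 8 (x(D) = 7 + (1/4)*4 = 7 + 1 = 8)
m = 8 (m = 8 + 0*(2/3) = 8 + 0 = 8)
P = -72 (P = -18 + 6*(8*(-2) + (6 + 1)) = -18 + 6*(-16 + 7) = -18 + 6*(-9) = -18 - 54 = -72)
r*P = 18*(-72) = -1296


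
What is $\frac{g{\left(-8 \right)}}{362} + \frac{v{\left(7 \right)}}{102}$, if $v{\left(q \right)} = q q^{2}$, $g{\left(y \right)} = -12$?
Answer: $\frac{61471}{18462} \approx 3.3296$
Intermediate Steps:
$v{\left(q \right)} = q^{3}$
$\frac{g{\left(-8 \right)}}{362} + \frac{v{\left(7 \right)}}{102} = - \frac{12}{362} + \frac{7^{3}}{102} = \left(-12\right) \frac{1}{362} + 343 \cdot \frac{1}{102} = - \frac{6}{181} + \frac{343}{102} = \frac{61471}{18462}$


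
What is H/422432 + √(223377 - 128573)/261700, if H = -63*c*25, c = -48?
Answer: 4725/26402 + √23701/130850 ≈ 0.18014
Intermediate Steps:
H = 75600 (H = -63*(-48)*25 = 3024*25 = 75600)
H/422432 + √(223377 - 128573)/261700 = 75600/422432 + √(223377 - 128573)/261700 = 75600*(1/422432) + √94804*(1/261700) = 4725/26402 + (2*√23701)*(1/261700) = 4725/26402 + √23701/130850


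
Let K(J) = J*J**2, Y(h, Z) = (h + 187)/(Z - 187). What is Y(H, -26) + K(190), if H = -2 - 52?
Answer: 1460966867/213 ≈ 6.8590e+6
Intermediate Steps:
H = -54
Y(h, Z) = (187 + h)/(-187 + Z)
K(J) = J**3
Y(H, -26) + K(190) = (187 - 54)/(-187 - 26) + 190**3 = 133/(-213) + 6859000 = -1/213*133 + 6859000 = -133/213 + 6859000 = 1460966867/213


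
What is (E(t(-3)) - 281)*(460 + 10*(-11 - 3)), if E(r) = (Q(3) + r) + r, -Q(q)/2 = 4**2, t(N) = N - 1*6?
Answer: -105920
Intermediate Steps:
t(N) = -6 + N (t(N) = N - 6 = -6 + N)
Q(q) = -32 (Q(q) = -2*4**2 = -2*16 = -32)
E(r) = -32 + 2*r (E(r) = (-32 + r) + r = -32 + 2*r)
(E(t(-3)) - 281)*(460 + 10*(-11 - 3)) = ((-32 + 2*(-6 - 3)) - 281)*(460 + 10*(-11 - 3)) = ((-32 + 2*(-9)) - 281)*(460 + 10*(-14)) = ((-32 - 18) - 281)*(460 - 140) = (-50 - 281)*320 = -331*320 = -105920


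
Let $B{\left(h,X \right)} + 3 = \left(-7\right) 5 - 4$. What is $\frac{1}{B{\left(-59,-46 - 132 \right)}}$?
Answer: $- \frac{1}{42} \approx -0.02381$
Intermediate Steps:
$B{\left(h,X \right)} = -42$ ($B{\left(h,X \right)} = -3 - 39 = -42$)
$\frac{1}{B{\left(-59,-46 - 132 \right)}} = \frac{1}{-42} = - \frac{1}{42}$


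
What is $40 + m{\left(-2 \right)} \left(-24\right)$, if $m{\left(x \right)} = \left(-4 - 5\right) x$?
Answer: $-392$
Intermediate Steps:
$m{\left(x \right)} = - 9 x$
$40 + m{\left(-2 \right)} \left(-24\right) = 40 + \left(-9\right) \left(-2\right) \left(-24\right) = 40 + 18 \left(-24\right) = 40 - 432 = -392$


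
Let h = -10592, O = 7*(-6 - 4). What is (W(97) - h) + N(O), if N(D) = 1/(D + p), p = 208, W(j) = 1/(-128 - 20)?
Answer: 108165509/10212 ≈ 10592.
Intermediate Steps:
O = -70 (O = 7*(-10) = -70)
W(j) = -1/148 (W(j) = 1/(-148) = -1/148)
N(D) = 1/(208 + D) (N(D) = 1/(D + 208) = 1/(208 + D))
(W(97) - h) + N(O) = (-1/148 - 1*(-10592)) + 1/(208 - 70) = (-1/148 + 10592) + 1/138 = 1567615/148 + 1/138 = 108165509/10212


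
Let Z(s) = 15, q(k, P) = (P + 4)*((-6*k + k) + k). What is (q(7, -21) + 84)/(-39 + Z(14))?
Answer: -70/3 ≈ -23.333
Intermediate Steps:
q(k, P) = -4*k*(4 + P) (q(k, P) = (4 + P)*(-5*k + k) = (4 + P)*(-4*k) = -4*k*(4 + P))
(q(7, -21) + 84)/(-39 + Z(14)) = (-4*7*(4 - 21) + 84)/(-39 + 15) = (-4*7*(-17) + 84)/(-24) = (476 + 84)*(-1/24) = 560*(-1/24) = -70/3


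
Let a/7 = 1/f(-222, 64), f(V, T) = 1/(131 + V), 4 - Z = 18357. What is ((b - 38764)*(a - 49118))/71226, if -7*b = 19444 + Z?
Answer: 502044535/18466 ≈ 27188.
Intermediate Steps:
Z = -18353 (Z = 4 - 1*18357 = 4 - 18357 = -18353)
b = -1091/7 (b = -(19444 - 18353)/7 = -⅐*1091 = -1091/7 ≈ -155.86)
a = -637 (a = 7/(1/(131 - 222)) = 7/(1/(-91)) = 7/(-1/91) = 7*(-91) = -637)
((b - 38764)*(a - 49118))/71226 = ((-1091/7 - 38764)*(-637 - 49118))/71226 = -272439/7*(-49755)*(1/71226) = (13555202445/7)*(1/71226) = 502044535/18466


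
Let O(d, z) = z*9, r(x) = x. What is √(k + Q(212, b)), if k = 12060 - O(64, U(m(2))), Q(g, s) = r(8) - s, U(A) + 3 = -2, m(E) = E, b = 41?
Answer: 2*√3018 ≈ 109.87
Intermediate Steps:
U(A) = -5 (U(A) = -3 - 2 = -5)
O(d, z) = 9*z
Q(g, s) = 8 - s
k = 12105 (k = 12060 - 9*(-5) = 12060 - 1*(-45) = 12060 + 45 = 12105)
√(k + Q(212, b)) = √(12105 + (8 - 1*41)) = √(12105 + (8 - 41)) = √(12105 - 33) = √12072 = 2*√3018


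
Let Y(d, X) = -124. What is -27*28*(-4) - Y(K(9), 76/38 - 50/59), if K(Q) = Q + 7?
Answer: 3148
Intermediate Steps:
K(Q) = 7 + Q
-27*28*(-4) - Y(K(9), 76/38 - 50/59) = -27*28*(-4) - 1*(-124) = -756*(-4) + 124 = 3024 + 124 = 3148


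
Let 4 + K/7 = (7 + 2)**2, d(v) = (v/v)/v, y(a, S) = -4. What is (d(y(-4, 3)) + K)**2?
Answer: 4644025/16 ≈ 2.9025e+5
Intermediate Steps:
d(v) = 1/v
K = 539 (K = -28 + 7*(7 + 2)**2 = -28 + 7*9**2 = -28 + 7*81 = -28 + 567 = 539)
(d(y(-4, 3)) + K)**2 = (1/(-4) + 539)**2 = (-1/4 + 539)**2 = (2155/4)**2 = 4644025/16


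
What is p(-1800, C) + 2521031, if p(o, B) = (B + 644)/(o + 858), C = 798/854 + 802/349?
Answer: 16852447300149/6684746 ≈ 2.5210e+6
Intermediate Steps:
C = 68815/21289 (C = 798*(1/854) + 802*(1/349) = 57/61 + 802/349 = 68815/21289 ≈ 3.2324)
p(o, B) = (644 + B)/(858 + o)
p(-1800, C) + 2521031 = (644 + 68815/21289)/(858 - 1800) + 2521031 = (13778931/21289)/(-942) + 2521031 = -1/942*13778931/21289 + 2521031 = -4592977/6684746 + 2521031 = 16852447300149/6684746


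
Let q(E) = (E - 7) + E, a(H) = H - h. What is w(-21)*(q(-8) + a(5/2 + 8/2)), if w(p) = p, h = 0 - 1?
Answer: 651/2 ≈ 325.50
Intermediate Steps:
h = -1
a(H) = 1 + H (a(H) = H - 1*(-1) = H + 1 = 1 + H)
q(E) = -7 + 2*E (q(E) = (-7 + E) + E = -7 + 2*E)
w(-21)*(q(-8) + a(5/2 + 8/2)) = -21*((-7 + 2*(-8)) + (1 + (5/2 + 8/2))) = -21*((-7 - 16) + (1 + (5*(1/2) + 8*(1/2)))) = -21*(-23 + (1 + (5/2 + 4))) = -21*(-23 + (1 + 13/2)) = -21*(-23 + 15/2) = -21*(-31/2) = 651/2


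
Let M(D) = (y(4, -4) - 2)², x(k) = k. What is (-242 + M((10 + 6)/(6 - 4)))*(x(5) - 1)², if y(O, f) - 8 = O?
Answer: -2272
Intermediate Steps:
y(O, f) = 8 + O
M(D) = 100 (M(D) = ((8 + 4) - 2)² = (12 - 2)² = 10² = 100)
(-242 + M((10 + 6)/(6 - 4)))*(x(5) - 1)² = (-242 + 100)*(5 - 1)² = -142*4² = -142*16 = -2272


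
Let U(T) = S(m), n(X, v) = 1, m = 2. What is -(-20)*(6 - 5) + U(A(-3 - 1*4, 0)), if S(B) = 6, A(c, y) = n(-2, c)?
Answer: 26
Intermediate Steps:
A(c, y) = 1
U(T) = 6
-(-20)*(6 - 5) + U(A(-3 - 1*4, 0)) = -(-20)*(6 - 5) + 6 = -(-20) + 6 = -5*(-4) + 6 = 20 + 6 = 26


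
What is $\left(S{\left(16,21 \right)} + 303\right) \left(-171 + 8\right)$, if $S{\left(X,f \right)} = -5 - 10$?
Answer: $-46944$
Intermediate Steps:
$S{\left(X,f \right)} = -15$ ($S{\left(X,f \right)} = -5 - 10 = -15$)
$\left(S{\left(16,21 \right)} + 303\right) \left(-171 + 8\right) = \left(-15 + 303\right) \left(-171 + 8\right) = 288 \left(-163\right) = -46944$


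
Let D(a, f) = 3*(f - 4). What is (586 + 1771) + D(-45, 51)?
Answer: 2498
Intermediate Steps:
D(a, f) = -12 + 3*f (D(a, f) = 3*(-4 + f) = -12 + 3*f)
(586 + 1771) + D(-45, 51) = (586 + 1771) + (-12 + 3*51) = 2357 + (-12 + 153) = 2357 + 141 = 2498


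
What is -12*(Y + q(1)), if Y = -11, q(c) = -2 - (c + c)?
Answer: 180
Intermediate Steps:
q(c) = -2 - 2*c
-12*(Y + q(1)) = -12*(-11 + (-2 - 2*1)) = -12*(-11 + (-2 - 2)) = -12*(-11 - 4) = -12*(-15) = 180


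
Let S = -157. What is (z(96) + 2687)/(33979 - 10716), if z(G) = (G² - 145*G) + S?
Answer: -2174/23263 ≈ -0.093453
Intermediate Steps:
z(G) = -157 + G² - 145*G (z(G) = (G² - 145*G) - 157 = -157 + G² - 145*G)
(z(96) + 2687)/(33979 - 10716) = ((-157 + 96² - 145*96) + 2687)/(33979 - 10716) = ((-157 + 9216 - 13920) + 2687)/23263 = (-4861 + 2687)*(1/23263) = -2174*1/23263 = -2174/23263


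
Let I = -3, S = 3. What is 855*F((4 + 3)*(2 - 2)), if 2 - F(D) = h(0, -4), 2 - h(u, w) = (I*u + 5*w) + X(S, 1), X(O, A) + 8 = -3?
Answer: -26505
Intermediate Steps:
X(O, A) = -11 (X(O, A) = -8 - 3 = -11)
h(u, w) = 13 - 5*w + 3*u (h(u, w) = 2 - ((-3*u + 5*w) - 11) = 2 - (-11 - 3*u + 5*w) = 2 + (11 - 5*w + 3*u) = 13 - 5*w + 3*u)
F(D) = -31 (F(D) = 2 - (13 - 5*(-4) + 3*0) = 2 - (13 + 20 + 0) = 2 - 1*33 = 2 - 33 = -31)
855*F((4 + 3)*(2 - 2)) = 855*(-31) = -26505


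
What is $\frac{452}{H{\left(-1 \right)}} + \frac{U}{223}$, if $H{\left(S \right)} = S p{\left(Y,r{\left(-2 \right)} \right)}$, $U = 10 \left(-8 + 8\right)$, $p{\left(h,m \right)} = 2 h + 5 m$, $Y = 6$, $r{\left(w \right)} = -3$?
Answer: $\frac{452}{3} \approx 150.67$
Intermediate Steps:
$U = 0$ ($U = 10 \cdot 0 = 0$)
$H{\left(S \right)} = - 3 S$ ($H{\left(S \right)} = S \left(2 \cdot 6 + 5 \left(-3\right)\right) = S \left(12 - 15\right) = S \left(-3\right) = - 3 S$)
$\frac{452}{H{\left(-1 \right)}} + \frac{U}{223} = \frac{452}{\left(-3\right) \left(-1\right)} + \frac{0}{223} = \frac{452}{3} + 0 \cdot \frac{1}{223} = 452 \cdot \frac{1}{3} + 0 = \frac{452}{3} + 0 = \frac{452}{3}$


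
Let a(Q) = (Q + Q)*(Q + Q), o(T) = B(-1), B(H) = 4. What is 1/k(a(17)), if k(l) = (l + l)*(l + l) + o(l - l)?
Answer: 1/5345348 ≈ 1.8708e-7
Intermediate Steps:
o(T) = 4
a(Q) = 4*Q**2 (a(Q) = (2*Q)*(2*Q) = 4*Q**2)
k(l) = 4 + 4*l**2 (k(l) = (l + l)*(l + l) + 4 = (2*l)*(2*l) + 4 = 4*l**2 + 4 = 4 + 4*l**2)
1/k(a(17)) = 1/(4 + 4*(4*17**2)**2) = 1/(4 + 4*(4*289)**2) = 1/(4 + 4*1156**2) = 1/(4 + 4*1336336) = 1/(4 + 5345344) = 1/5345348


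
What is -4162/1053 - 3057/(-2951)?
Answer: -697157/239031 ≈ -2.9166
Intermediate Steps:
-4162/1053 - 3057/(-2951) = -4162*1/1053 - 3057*(-1/2951) = -4162/1053 + 3057/2951 = -697157/239031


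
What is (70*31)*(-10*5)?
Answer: -108500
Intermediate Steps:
(70*31)*(-10*5) = 2170*(-50) = -108500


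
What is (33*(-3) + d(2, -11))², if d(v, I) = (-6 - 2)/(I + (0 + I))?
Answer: 1177225/121 ≈ 9729.1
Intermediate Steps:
d(v, I) = -4/I (d(v, I) = -8/(I + I) = -8*1/(2*I) = -4/I)
(33*(-3) + d(2, -11))² = (33*(-3) - 4/(-11))² = (-99 - 4*(-1/11))² = (-99 + 4/11)² = (-1085/11)² = 1177225/121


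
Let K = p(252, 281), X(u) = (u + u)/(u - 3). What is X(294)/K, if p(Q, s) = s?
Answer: 196/27257 ≈ 0.0071908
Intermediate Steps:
X(u) = 2*u/(-3 + u) (X(u) = (2*u)/(-3 + u) = 2*u/(-3 + u))
K = 281
X(294)/K = (2*294/(-3 + 294))/281 = (2*294/291)*(1/281) = (2*294*(1/291))*(1/281) = (196/97)*(1/281) = 196/27257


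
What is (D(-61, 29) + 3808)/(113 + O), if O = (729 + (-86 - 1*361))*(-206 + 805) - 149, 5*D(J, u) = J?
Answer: 18979/844410 ≈ 0.022476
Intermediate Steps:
D(J, u) = J/5
O = 168769 (O = (729 + (-86 - 361))*599 - 149 = (729 - 447)*599 - 149 = 282*599 - 149 = 168918 - 149 = 168769)
(D(-61, 29) + 3808)/(113 + O) = ((⅕)*(-61) + 3808)/(113 + 168769) = (-61/5 + 3808)/168882 = (18979/5)*(1/168882) = 18979/844410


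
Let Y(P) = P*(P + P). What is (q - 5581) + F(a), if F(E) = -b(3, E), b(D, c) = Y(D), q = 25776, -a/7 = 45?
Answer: 20177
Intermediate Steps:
a = -315 (a = -7*45 = -315)
Y(P) = 2*P² (Y(P) = P*(2*P) = 2*P²)
b(D, c) = 2*D²
F(E) = -18 (F(E) = -2*3² = -2*9 = -1*18 = -18)
(q - 5581) + F(a) = (25776 - 5581) - 18 = 20195 - 18 = 20177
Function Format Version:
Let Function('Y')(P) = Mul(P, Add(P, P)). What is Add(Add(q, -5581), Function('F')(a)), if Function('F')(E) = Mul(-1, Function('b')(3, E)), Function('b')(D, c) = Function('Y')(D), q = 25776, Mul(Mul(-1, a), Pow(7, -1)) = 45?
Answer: 20177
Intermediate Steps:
a = -315 (a = Mul(-7, 45) = -315)
Function('Y')(P) = Mul(2, Pow(P, 2)) (Function('Y')(P) = Mul(P, Mul(2, P)) = Mul(2, Pow(P, 2)))
Function('b')(D, c) = Mul(2, Pow(D, 2))
Function('F')(E) = -18 (Function('F')(E) = Mul(-1, Mul(2, Pow(3, 2))) = Mul(-1, Mul(2, 9)) = Mul(-1, 18) = -18)
Add(Add(q, -5581), Function('F')(a)) = Add(Add(25776, -5581), -18) = Add(20195, -18) = 20177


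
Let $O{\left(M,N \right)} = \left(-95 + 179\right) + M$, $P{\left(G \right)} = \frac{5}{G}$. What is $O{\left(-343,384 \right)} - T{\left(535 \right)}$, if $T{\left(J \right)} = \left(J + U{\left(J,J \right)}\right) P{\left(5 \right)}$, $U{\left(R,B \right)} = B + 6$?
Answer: $-1335$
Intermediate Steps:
$U{\left(R,B \right)} = 6 + B$
$O{\left(M,N \right)} = 84 + M$
$T{\left(J \right)} = 6 + 2 J$ ($T{\left(J \right)} = \left(J + \left(6 + J\right)\right) \frac{5}{5} = \left(6 + 2 J\right) 5 \cdot \frac{1}{5} = \left(6 + 2 J\right) 1 = 6 + 2 J$)
$O{\left(-343,384 \right)} - T{\left(535 \right)} = \left(84 - 343\right) - \left(6 + 2 \cdot 535\right) = -259 - \left(6 + 1070\right) = -259 - 1076 = -1335$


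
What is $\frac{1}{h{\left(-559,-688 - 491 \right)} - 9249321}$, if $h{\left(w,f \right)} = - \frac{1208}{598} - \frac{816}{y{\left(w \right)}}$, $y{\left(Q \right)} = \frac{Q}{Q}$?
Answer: $- \frac{299}{2765791567} \approx -1.0811 \cdot 10^{-7}$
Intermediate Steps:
$y{\left(Q \right)} = 1$
$h{\left(w,f \right)} = - \frac{244588}{299}$ ($h{\left(w,f \right)} = - \frac{1208}{598} - \frac{816}{1} = \left(-1208\right) \frac{1}{598} - 816 = - \frac{604}{299} - 816 = - \frac{244588}{299}$)
$\frac{1}{h{\left(-559,-688 - 491 \right)} - 9249321} = \frac{1}{- \frac{244588}{299} - 9249321} = \frac{1}{- \frac{2765791567}{299}} = - \frac{299}{2765791567}$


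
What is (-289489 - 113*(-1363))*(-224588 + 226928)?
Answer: -316999800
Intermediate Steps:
(-289489 - 113*(-1363))*(-224588 + 226928) = (-289489 + 154019)*2340 = -135470*2340 = -316999800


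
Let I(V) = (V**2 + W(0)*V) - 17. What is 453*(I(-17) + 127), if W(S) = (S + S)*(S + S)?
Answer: 180747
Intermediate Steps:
W(S) = 4*S**2 (W(S) = (2*S)*(2*S) = 4*S**2)
I(V) = -17 + V**2 (I(V) = (V**2 + (4*0**2)*V) - 17 = (V**2 + (4*0)*V) - 17 = (V**2 + 0*V) - 17 = (V**2 + 0) - 17 = V**2 - 17 = -17 + V**2)
453*(I(-17) + 127) = 453*((-17 + (-17)**2) + 127) = 453*((-17 + 289) + 127) = 453*(272 + 127) = 453*399 = 180747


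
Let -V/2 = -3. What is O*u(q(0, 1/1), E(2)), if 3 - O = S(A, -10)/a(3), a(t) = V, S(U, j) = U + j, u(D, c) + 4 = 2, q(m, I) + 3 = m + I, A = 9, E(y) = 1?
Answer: -19/3 ≈ -6.3333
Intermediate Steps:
q(m, I) = -3 + I + m (q(m, I) = -3 + (m + I) = -3 + (I + m) = -3 + I + m)
u(D, c) = -2 (u(D, c) = -4 + 2 = -2)
V = 6 (V = -2*(-3) = 6)
a(t) = 6
O = 19/6 (O = 3 - (9 - 10)/6 = 3 - (-1)/6 = 3 - 1*(-⅙) = 3 + ⅙ = 19/6 ≈ 3.1667)
O*u(q(0, 1/1), E(2)) = (19/6)*(-2) = -19/3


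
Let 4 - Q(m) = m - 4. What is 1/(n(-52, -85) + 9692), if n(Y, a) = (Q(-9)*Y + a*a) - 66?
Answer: 1/15967 ≈ 6.2629e-5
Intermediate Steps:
Q(m) = 8 - m (Q(m) = 4 - (m - 4) = 4 - (-4 + m) = 4 + (4 - m) = 8 - m)
n(Y, a) = -66 + a**2 + 17*Y (n(Y, a) = ((8 - 1*(-9))*Y + a*a) - 66 = ((8 + 9)*Y + a**2) - 66 = (17*Y + a**2) - 66 = (a**2 + 17*Y) - 66 = -66 + a**2 + 17*Y)
1/(n(-52, -85) + 9692) = 1/((-66 + (-85)**2 + 17*(-52)) + 9692) = 1/((-66 + 7225 - 884) + 9692) = 1/(6275 + 9692) = 1/15967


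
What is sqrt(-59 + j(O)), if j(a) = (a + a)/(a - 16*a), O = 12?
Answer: I*sqrt(13305)/15 ≈ 7.6898*I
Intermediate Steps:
j(a) = -2/15 (j(a) = (2*a)/((-15*a)) = (2*a)*(-1/(15*a)) = -2/15)
sqrt(-59 + j(O)) = sqrt(-59 - 2/15) = sqrt(-887/15) = I*sqrt(13305)/15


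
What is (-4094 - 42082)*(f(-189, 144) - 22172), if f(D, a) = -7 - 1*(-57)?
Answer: 1021505472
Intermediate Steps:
f(D, a) = 50 (f(D, a) = -7 + 57 = 50)
(-4094 - 42082)*(f(-189, 144) - 22172) = (-4094 - 42082)*(50 - 22172) = -46176*(-22122) = 1021505472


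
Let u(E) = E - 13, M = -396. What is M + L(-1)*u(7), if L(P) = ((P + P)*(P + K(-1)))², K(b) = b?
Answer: -492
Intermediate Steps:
u(E) = -13 + E
L(P) = 4*P²*(-1 + P)² (L(P) = ((P + P)*(P - 1))² = ((2*P)*(-1 + P))² = (2*P*(-1 + P))² = 4*P²*(-1 + P)²)
M + L(-1)*u(7) = -396 + (4*(-1)²*(-1 - 1)²)*(-13 + 7) = -396 + (4*1*(-2)²)*(-6) = -396 + (4*1*4)*(-6) = -396 + 16*(-6) = -396 - 96 = -492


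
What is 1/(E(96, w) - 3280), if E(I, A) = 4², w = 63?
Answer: -1/3264 ≈ -0.00030637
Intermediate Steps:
E(I, A) = 16
1/(E(96, w) - 3280) = 1/(16 - 3280) = 1/(-3264) = -1/3264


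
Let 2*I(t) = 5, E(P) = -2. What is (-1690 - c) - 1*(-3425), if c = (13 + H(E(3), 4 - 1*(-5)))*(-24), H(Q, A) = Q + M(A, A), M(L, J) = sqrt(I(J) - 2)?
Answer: 1999 + 12*sqrt(2) ≈ 2016.0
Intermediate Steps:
I(t) = 5/2 (I(t) = (1/2)*5 = 5/2)
M(L, J) = sqrt(2)/2 (M(L, J) = sqrt(5/2 - 2) = sqrt(1/2) = sqrt(2)/2)
H(Q, A) = Q + sqrt(2)/2
c = -264 - 12*sqrt(2) (c = (13 + (-2 + sqrt(2)/2))*(-24) = (11 + sqrt(2)/2)*(-24) = -264 - 12*sqrt(2) ≈ -280.97)
(-1690 - c) - 1*(-3425) = (-1690 - (-264 - 12*sqrt(2))) - 1*(-3425) = (-1690 + (264 + 12*sqrt(2))) + 3425 = (-1426 + 12*sqrt(2)) + 3425 = 1999 + 12*sqrt(2)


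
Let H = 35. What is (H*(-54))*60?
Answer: -113400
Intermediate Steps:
(H*(-54))*60 = (35*(-54))*60 = -1890*60 = -113400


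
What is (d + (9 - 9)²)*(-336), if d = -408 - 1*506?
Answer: 307104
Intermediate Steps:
d = -914 (d = -408 - 506 = -914)
(d + (9 - 9)²)*(-336) = (-914 + (9 - 9)²)*(-336) = (-914 + 0²)*(-336) = (-914 + 0)*(-336) = -914*(-336) = 307104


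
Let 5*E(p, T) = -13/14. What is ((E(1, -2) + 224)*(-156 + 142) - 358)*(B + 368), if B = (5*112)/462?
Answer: -6445336/5 ≈ -1.2891e+6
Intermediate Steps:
E(p, T) = -13/70 (E(p, T) = (-13/14)/5 = (-13*1/14)/5 = (1/5)*(-13/14) = -13/70)
B = 40/33 (B = 560*(1/462) = 40/33 ≈ 1.2121)
((E(1, -2) + 224)*(-156 + 142) - 358)*(B + 368) = ((-13/70 + 224)*(-156 + 142) - 358)*(40/33 + 368) = ((15667/70)*(-14) - 358)*(12184/33) = (-15667/5 - 358)*(12184/33) = -17457/5*12184/33 = -6445336/5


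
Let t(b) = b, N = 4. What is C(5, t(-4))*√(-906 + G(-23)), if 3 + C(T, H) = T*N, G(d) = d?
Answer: 17*I*√929 ≈ 518.15*I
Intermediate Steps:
C(T, H) = -3 + 4*T (C(T, H) = -3 + T*4 = -3 + 4*T)
C(5, t(-4))*√(-906 + G(-23)) = (-3 + 4*5)*√(-906 - 23) = (-3 + 20)*√(-929) = 17*(I*√929) = 17*I*√929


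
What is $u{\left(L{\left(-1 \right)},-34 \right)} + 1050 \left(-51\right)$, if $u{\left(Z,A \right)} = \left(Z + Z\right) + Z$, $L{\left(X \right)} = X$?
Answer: $-53553$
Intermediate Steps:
$u{\left(Z,A \right)} = 3 Z$ ($u{\left(Z,A \right)} = 2 Z + Z = 3 Z$)
$u{\left(L{\left(-1 \right)},-34 \right)} + 1050 \left(-51\right) = 3 \left(-1\right) + 1050 \left(-51\right) = -3 - 53550 = -53553$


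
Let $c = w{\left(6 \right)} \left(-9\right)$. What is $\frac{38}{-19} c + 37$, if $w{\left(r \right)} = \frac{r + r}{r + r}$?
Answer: $55$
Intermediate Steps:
$w{\left(r \right)} = 1$ ($w{\left(r \right)} = \frac{2 r}{2 r} = 2 r \frac{1}{2 r} = 1$)
$c = -9$ ($c = 1 \left(-9\right) = -9$)
$\frac{38}{-19} c + 37 = \frac{38}{-19} \left(-9\right) + 37 = 38 \left(- \frac{1}{19}\right) \left(-9\right) + 37 = \left(-2\right) \left(-9\right) + 37 = 18 + 37 = 55$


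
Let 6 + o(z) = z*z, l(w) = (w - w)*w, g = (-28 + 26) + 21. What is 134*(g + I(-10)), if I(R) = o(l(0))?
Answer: 1742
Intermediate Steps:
g = 19 (g = -2 + 21 = 19)
l(w) = 0 (l(w) = 0*w = 0)
o(z) = -6 + z² (o(z) = -6 + z*z = -6 + z²)
I(R) = -6 (I(R) = -6 + 0² = -6 + 0 = -6)
134*(g + I(-10)) = 134*(19 - 6) = 134*13 = 1742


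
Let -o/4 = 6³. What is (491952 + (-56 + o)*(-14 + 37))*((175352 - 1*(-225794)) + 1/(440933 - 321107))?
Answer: 1616421308235916/8559 ≈ 1.8886e+11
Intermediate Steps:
o = -864 (o = -4*6³ = -4*216 = -864)
(491952 + (-56 + o)*(-14 + 37))*((175352 - 1*(-225794)) + 1/(440933 - 321107)) = (491952 + (-56 - 864)*(-14 + 37))*((175352 - 1*(-225794)) + 1/(440933 - 321107)) = (491952 - 920*23)*((175352 + 225794) + 1/119826) = (491952 - 21160)*(401146 + 1/119826) = 470792*(48067720597/119826) = 1616421308235916/8559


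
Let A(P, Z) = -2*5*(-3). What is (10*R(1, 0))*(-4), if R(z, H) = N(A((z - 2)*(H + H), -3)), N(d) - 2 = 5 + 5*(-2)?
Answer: 120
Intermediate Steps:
A(P, Z) = 30 (A(P, Z) = -10*(-3) = 30)
N(d) = -3 (N(d) = 2 + (5 + 5*(-2)) = 2 + (5 - 10) = 2 - 5 = -3)
R(z, H) = -3
(10*R(1, 0))*(-4) = (10*(-3))*(-4) = -30*(-4) = 120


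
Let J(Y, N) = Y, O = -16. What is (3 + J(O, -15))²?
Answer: 169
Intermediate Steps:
(3 + J(O, -15))² = (3 - 16)² = (-13)² = 169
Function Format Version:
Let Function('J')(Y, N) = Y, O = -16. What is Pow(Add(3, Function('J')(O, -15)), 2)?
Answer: 169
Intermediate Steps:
Pow(Add(3, Function('J')(O, -15)), 2) = Pow(Add(3, -16), 2) = Pow(-13, 2) = 169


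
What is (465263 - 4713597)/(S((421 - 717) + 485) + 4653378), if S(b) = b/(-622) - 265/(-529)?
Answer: -82227254276/90066956189 ≈ -0.91296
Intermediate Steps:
S(b) = 265/529 - b/622 (S(b) = b*(-1/622) - 265*(-1/529) = -b/622 + 265/529 = 265/529 - b/622)
(465263 - 4713597)/(S((421 - 717) + 485) + 4653378) = (465263 - 4713597)/((265/529 - ((421 - 717) + 485)/622) + 4653378) = -4248334/((265/529 - (-296 + 485)/622) + 4653378) = -4248334/((265/529 - 1/622*189) + 4653378) = -4248334/((265/529 - 189/622) + 4653378) = -4248334/(64849/329038 + 4653378) = -4248334/1531138255213/329038 = -4248334*329038/1531138255213 = -82227254276/90066956189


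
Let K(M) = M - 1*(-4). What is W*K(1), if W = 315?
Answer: 1575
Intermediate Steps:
K(M) = 4 + M (K(M) = M + 4 = 4 + M)
W*K(1) = 315*(4 + 1) = 315*5 = 1575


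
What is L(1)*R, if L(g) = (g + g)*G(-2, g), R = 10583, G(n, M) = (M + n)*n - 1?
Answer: 21166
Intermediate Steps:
G(n, M) = -1 + n*(M + n) (G(n, M) = n*(M + n) - 1 = -1 + n*(M + n))
L(g) = 2*g*(3 - 2*g) (L(g) = (g + g)*(-1 + (-2)**2 + g*(-2)) = (2*g)*(-1 + 4 - 2*g) = (2*g)*(3 - 2*g) = 2*g*(3 - 2*g))
L(1)*R = (2*1*(3 - 2*1))*10583 = (2*1*(3 - 2))*10583 = (2*1*1)*10583 = 2*10583 = 21166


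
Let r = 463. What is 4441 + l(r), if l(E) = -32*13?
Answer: 4025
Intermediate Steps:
l(E) = -416
4441 + l(r) = 4441 - 416 = 4025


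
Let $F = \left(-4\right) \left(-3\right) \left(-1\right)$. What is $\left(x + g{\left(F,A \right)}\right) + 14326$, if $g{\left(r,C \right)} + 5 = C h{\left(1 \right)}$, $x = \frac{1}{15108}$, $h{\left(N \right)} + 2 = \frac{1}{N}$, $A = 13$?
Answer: $\frac{216165265}{15108} \approx 14308.0$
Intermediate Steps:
$h{\left(N \right)} = -2 + \frac{1}{N}$
$x = \frac{1}{15108} \approx 6.619 \cdot 10^{-5}$
$F = -12$ ($F = 12 \left(-1\right) = -12$)
$g{\left(r,C \right)} = -5 - C$ ($g{\left(r,C \right)} = -5 + C \left(-2 + 1^{-1}\right) = -5 + C \left(-2 + 1\right) = -5 + C \left(-1\right) = -5 - C$)
$\left(x + g{\left(F,A \right)}\right) + 14326 = \left(\frac{1}{15108} - 18\right) + 14326 = - \frac{271943}{15108} + 14326 = \frac{216165265}{15108}$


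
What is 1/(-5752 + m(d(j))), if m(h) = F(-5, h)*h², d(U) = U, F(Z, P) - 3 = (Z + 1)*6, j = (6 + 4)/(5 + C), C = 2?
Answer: -7/40564 ≈ -0.00017257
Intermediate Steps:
j = 10/7 (j = (6 + 4)/(5 + 2) = 10/7 ≈ 1.4286)
F(Z, P) = 9 + 6*Z (F(Z, P) = 3 + (Z + 1)*6 = 3 + (1 + Z)*6 = 3 + (6 + 6*Z) = 9 + 6*Z)
m(h) = -21*h² (m(h) = (9 + 6*(-5))*h² = (9 - 30)*h² = -21*h²)
1/(-5752 + m(d(j))) = 1/(-5752 - 21*(10/7)²) = 1/(-5752 - 21*100/49) = 1/(-5752 - 300/7) = 1/(-40564/7) = -7/40564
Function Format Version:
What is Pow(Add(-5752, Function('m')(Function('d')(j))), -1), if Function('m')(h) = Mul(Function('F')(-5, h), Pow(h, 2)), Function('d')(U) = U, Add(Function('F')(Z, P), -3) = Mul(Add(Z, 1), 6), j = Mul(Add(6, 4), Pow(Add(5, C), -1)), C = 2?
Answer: Rational(-7, 40564) ≈ -0.00017257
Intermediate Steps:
j = Rational(10, 7) (j = Mul(Add(6, 4), Pow(Add(5, 2), -1)) = Mul(10, Pow(7, -1)) = Mul(10, Rational(1, 7)) = Rational(10, 7) ≈ 1.4286)
Function('F')(Z, P) = Add(9, Mul(6, Z)) (Function('F')(Z, P) = Add(3, Mul(Add(Z, 1), 6)) = Add(3, Mul(Add(1, Z), 6)) = Add(3, Add(6, Mul(6, Z))) = Add(9, Mul(6, Z)))
Function('m')(h) = Mul(-21, Pow(h, 2)) (Function('m')(h) = Mul(Add(9, Mul(6, -5)), Pow(h, 2)) = Mul(Add(9, -30), Pow(h, 2)) = Mul(-21, Pow(h, 2)))
Pow(Add(-5752, Function('m')(Function('d')(j))), -1) = Pow(Add(-5752, Mul(-21, Pow(Rational(10, 7), 2))), -1) = Pow(Add(-5752, Mul(-21, Rational(100, 49))), -1) = Pow(Add(-5752, Rational(-300, 7)), -1) = Pow(Rational(-40564, 7), -1) = Rational(-7, 40564)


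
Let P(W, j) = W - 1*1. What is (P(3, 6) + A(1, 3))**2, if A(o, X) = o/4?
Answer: 81/16 ≈ 5.0625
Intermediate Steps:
A(o, X) = o/4 (A(o, X) = o*(1/4) = o/4)
P(W, j) = -1 + W (P(W, j) = W - 1 = -1 + W)
(P(3, 6) + A(1, 3))**2 = ((-1 + 3) + (1/4)*1)**2 = (2 + 1/4)**2 = (9/4)**2 = 81/16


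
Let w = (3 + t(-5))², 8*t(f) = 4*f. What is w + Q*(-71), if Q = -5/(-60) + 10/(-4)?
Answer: 1031/6 ≈ 171.83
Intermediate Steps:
t(f) = f/2 (t(f) = (4*f)/8 = f/2)
Q = -29/12 (Q = -5*(-1/60) + 10*(-¼) = 1/12 - 5/2 = -29/12 ≈ -2.4167)
w = ¼ (w = (3 + (½)*(-5))² = (3 - 5/2)² = (½)² = ¼ ≈ 0.25000)
w + Q*(-71) = ¼ - 29/12*(-71) = ¼ + 2059/12 = 1031/6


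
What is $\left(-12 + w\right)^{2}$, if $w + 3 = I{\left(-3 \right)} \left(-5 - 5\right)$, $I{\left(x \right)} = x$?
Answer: $225$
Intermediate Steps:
$w = 27$ ($w = -3 - 3 \left(-5 - 5\right) = -3 - -30 = -3 + 30 = 27$)
$\left(-12 + w\right)^{2} = \left(-12 + 27\right)^{2} = 15^{2} = 225$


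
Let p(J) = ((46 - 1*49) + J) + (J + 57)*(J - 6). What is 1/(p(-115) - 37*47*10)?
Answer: -1/10490 ≈ -9.5329e-5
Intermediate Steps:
p(J) = -3 + J + (-6 + J)*(57 + J) (p(J) = ((46 - 49) + J) + (57 + J)*(-6 + J) = (-3 + J) + (-6 + J)*(57 + J) = -3 + J + (-6 + J)*(57 + J))
1/(p(-115) - 37*47*10) = 1/((-345 + (-115)² + 52*(-115)) - 37*47*10) = 1/((-345 + 13225 - 5980) - 1739*10) = 1/(6900 - 17390) = 1/(-10490) = -1/10490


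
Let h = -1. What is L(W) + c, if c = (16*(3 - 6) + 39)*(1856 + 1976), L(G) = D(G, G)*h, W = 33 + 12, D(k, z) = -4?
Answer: -34484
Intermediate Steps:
W = 45
L(G) = 4 (L(G) = -4*(-1) = 4)
c = -34488 (c = (16*(-3) + 39)*3832 = (-48 + 39)*3832 = -9*3832 = -34488)
L(W) + c = 4 - 34488 = -34484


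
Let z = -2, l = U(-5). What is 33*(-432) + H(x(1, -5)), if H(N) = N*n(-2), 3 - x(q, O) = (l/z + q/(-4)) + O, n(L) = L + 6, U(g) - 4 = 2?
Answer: -14211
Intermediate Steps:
U(g) = 6 (U(g) = 4 + 2 = 6)
l = 6
n(L) = 6 + L
x(q, O) = 6 - O + q/4 (x(q, O) = 3 - ((6/(-2) + q/(-4)) + O) = 3 - ((6*(-1/2) + q*(-1/4)) + O) = 3 - ((-3 - q/4) + O) = 3 - (-3 + O - q/4) = 3 + (3 - O + q/4) = 6 - O + q/4)
H(N) = 4*N (H(N) = N*(6 - 2) = N*4 = 4*N)
33*(-432) + H(x(1, -5)) = 33*(-432) + 4*(6 - 1*(-5) + (1/4)*1) = -14256 + 4*(6 + 5 + 1/4) = -14256 + 4*(45/4) = -14256 + 45 = -14211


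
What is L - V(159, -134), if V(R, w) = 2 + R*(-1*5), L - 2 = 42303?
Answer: 43098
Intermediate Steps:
L = 42305 (L = 2 + 42303 = 42305)
V(R, w) = 2 - 5*R (V(R, w) = 2 + R*(-5) = 2 - 5*R)
L - V(159, -134) = 42305 - (2 - 5*159) = 42305 - (2 - 795) = 42305 - 1*(-793) = 42305 + 793 = 43098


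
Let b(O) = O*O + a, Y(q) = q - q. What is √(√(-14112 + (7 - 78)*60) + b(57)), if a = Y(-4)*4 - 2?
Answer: √(3247 + 2*I*√4593) ≈ 56.995 + 1.1891*I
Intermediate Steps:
Y(q) = 0
a = -2 (a = 0*4 - 2 = 0 - 2 = -2)
b(O) = -2 + O² (b(O) = O*O - 2 = O² - 2 = -2 + O²)
√(√(-14112 + (7 - 78)*60) + b(57)) = √(√(-14112 + (7 - 78)*60) + (-2 + 57²)) = √(√(-14112 - 71*60) + (-2 + 3249)) = √(√(-14112 - 4260) + 3247) = √(√(-18372) + 3247) = √(2*I*√4593 + 3247) = √(3247 + 2*I*√4593)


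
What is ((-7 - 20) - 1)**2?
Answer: 784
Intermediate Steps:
((-7 - 20) - 1)**2 = (-27 - 1)**2 = (-28)**2 = 784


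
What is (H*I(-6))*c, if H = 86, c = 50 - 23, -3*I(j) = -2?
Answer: 1548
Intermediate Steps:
I(j) = 2/3 (I(j) = -1/3*(-2) = 2/3)
c = 27
(H*I(-6))*c = (86*(2/3))*27 = (172/3)*27 = 1548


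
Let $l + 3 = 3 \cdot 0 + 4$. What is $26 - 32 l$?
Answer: $-6$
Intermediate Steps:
$l = 1$ ($l = -3 + \left(3 \cdot 0 + 4\right) = -3 + \left(0 + 4\right) = -3 + 4 = 1$)
$26 - 32 l = 26 - 32 = -6$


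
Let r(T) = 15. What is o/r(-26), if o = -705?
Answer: -47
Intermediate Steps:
o/r(-26) = -705/15 = -705*1/15 = -47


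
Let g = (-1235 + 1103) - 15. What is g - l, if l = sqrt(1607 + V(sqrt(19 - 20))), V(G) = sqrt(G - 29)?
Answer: -147 - sqrt(1607 + sqrt(-29 + I)) ≈ -187.09 - 0.067176*I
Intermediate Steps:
g = -147 (g = -132 - 15 = -147)
V(G) = sqrt(-29 + G)
l = sqrt(1607 + sqrt(-29 + I)) (l = sqrt(1607 + sqrt(-29 + sqrt(19 - 20))) = sqrt(1607 + sqrt(-29 + sqrt(-1))) = sqrt(1607 + sqrt(-29 + I)) ≈ 40.089 + 0.06718*I)
g - l = -147 - sqrt(1607 + sqrt(-29 + I))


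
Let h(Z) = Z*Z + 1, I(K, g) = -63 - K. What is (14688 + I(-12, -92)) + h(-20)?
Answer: 15038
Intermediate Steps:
h(Z) = 1 + Z**2 (h(Z) = Z**2 + 1 = 1 + Z**2)
(14688 + I(-12, -92)) + h(-20) = (14688 + (-63 - 1*(-12))) + (1 + (-20)**2) = (14688 + (-63 + 12)) + (1 + 400) = (14688 - 51) + 401 = 14637 + 401 = 15038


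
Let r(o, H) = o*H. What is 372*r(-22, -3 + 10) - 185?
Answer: -57473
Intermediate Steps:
r(o, H) = H*o
372*r(-22, -3 + 10) - 185 = 372*((-3 + 10)*(-22)) - 185 = 372*(7*(-22)) - 185 = 372*(-154) - 185 = -57288 - 185 = -57473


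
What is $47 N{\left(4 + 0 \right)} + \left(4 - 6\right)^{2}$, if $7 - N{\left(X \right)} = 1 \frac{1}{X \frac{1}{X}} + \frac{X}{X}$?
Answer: $239$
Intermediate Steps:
$N{\left(X \right)} = 5$ ($N{\left(X \right)} = 7 - \left(1 \frac{1}{X \frac{1}{X}} + \frac{X}{X}\right) = 7 - \left(1 \cdot 1^{-1} + 1\right) = 7 - \left(1 \cdot 1 + 1\right) = 7 - \left(1 + 1\right) = 7 - 2 = 5$)
$47 N{\left(4 + 0 \right)} + \left(4 - 6\right)^{2} = 47 \cdot 5 + \left(4 - 6\right)^{2} = 235 + \left(-2\right)^{2} = 235 + 4 = 239$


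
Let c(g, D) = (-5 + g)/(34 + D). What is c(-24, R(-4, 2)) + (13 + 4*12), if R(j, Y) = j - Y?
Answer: 1679/28 ≈ 59.964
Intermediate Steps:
c(g, D) = (-5 + g)/(34 + D)
c(-24, R(-4, 2)) + (13 + 4*12) = (-5 - 24)/(34 + (-4 - 1*2)) + (13 + 4*12) = -29/(34 + (-4 - 2)) + (13 + 48) = -29/(34 - 6) + 61 = -29/28 + 61 = 1679/28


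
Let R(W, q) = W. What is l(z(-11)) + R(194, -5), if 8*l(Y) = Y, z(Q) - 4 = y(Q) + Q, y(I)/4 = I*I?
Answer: 2029/8 ≈ 253.63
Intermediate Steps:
y(I) = 4*I² (y(I) = 4*(I*I) = 4*I²)
z(Q) = 4 + Q + 4*Q² (z(Q) = 4 + (4*Q² + Q) = 4 + (Q + 4*Q²) = 4 + Q + 4*Q²)
l(Y) = Y/8
l(z(-11)) + R(194, -5) = (4 - 11 + 4*(-11)²)/8 + 194 = (4 - 11 + 4*121)/8 + 194 = (4 - 11 + 484)/8 + 194 = (⅛)*477 + 194 = 477/8 + 194 = 2029/8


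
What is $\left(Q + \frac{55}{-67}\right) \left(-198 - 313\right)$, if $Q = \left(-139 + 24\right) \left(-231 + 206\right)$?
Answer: $- \frac{98403270}{67} \approx -1.4687 \cdot 10^{6}$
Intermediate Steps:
$Q = 2875$ ($Q = \left(-115\right) \left(-25\right) = 2875$)
$\left(Q + \frac{55}{-67}\right) \left(-198 - 313\right) = \left(2875 + \frac{55}{-67}\right) \left(-198 - 313\right) = \left(2875 + 55 \left(- \frac{1}{67}\right)\right) \left(-511\right) = \left(2875 - \frac{55}{67}\right) \left(-511\right) = \frac{192570}{67} \left(-511\right) = - \frac{98403270}{67}$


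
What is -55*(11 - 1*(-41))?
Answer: -2860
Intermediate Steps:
-55*(11 - 1*(-41)) = -55*(11 + 41) = -55*52 = -2860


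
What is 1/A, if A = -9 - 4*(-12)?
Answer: 1/39 ≈ 0.025641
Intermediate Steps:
A = 39 (A = -9 + 48 = 39)
1/A = 1/39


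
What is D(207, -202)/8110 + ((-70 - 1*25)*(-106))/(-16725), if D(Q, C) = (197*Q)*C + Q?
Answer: -5513920727/5425590 ≈ -1016.3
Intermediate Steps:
D(Q, C) = Q + 197*C*Q (D(Q, C) = 197*C*Q + Q = Q + 197*C*Q)
D(207, -202)/8110 + ((-70 - 1*25)*(-106))/(-16725) = (207*(1 + 197*(-202)))/8110 + ((-70 - 1*25)*(-106))/(-16725) = (207*(1 - 39794))*(1/8110) + ((-70 - 25)*(-106))*(-1/16725) = (207*(-39793))*(1/8110) - 95*(-106)*(-1/16725) = -8237151*1/8110 + 10070*(-1/16725) = -8237151/8110 - 2014/3345 = -5513920727/5425590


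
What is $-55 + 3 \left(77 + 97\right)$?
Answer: $467$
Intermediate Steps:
$-55 + 3 \left(77 + 97\right) = -55 + 3 \cdot 174 = -55 + 522 = 467$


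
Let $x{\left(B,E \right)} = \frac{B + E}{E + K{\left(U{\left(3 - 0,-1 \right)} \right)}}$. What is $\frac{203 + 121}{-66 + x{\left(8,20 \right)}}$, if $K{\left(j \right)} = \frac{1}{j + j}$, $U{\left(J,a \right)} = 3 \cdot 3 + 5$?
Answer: $- \frac{90882}{18121} \approx -5.0153$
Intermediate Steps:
$U{\left(J,a \right)} = 14$ ($U{\left(J,a \right)} = 9 + 5 = 14$)
$K{\left(j \right)} = \frac{1}{2 j}$
$x{\left(B,E \right)} = \frac{B + E}{\frac{1}{28} + E}$ ($x{\left(B,E \right)} = \frac{B + E}{E + \frac{1}{2 \cdot 14}} = \frac{B + E}{E + \frac{1}{2} \cdot \frac{1}{14}} = \frac{B + E}{E + \frac{1}{28}} = \frac{B + E}{\frac{1}{28} + E}$)
$\frac{203 + 121}{-66 + x{\left(8,20 \right)}} = \frac{203 + 121}{-66 + \frac{28 \left(8 + 20\right)}{1 + 28 \cdot 20}} = \frac{324}{-66 + 28 \frac{1}{1 + 560} \cdot 28} = \frac{324}{-66 + 28 \cdot \frac{1}{561} \cdot 28} = \frac{324}{-66 + \frac{784}{561}} = \frac{324}{- \frac{36242}{561}} = 324 \left(- \frac{561}{36242}\right) = - \frac{90882}{18121}$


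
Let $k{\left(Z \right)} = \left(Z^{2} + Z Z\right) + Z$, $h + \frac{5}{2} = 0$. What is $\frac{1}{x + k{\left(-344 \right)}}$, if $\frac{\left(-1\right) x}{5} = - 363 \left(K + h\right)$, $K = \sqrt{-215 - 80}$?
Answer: $\frac{103018}{24310503229} - \frac{2420 i \sqrt{295}}{72931509687} \approx 4.2376 \cdot 10^{-6} - 5.6992 \cdot 10^{-7} i$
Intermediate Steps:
$K = i \sqrt{295}$ ($K = \sqrt{-295} = i \sqrt{295} \approx 17.176 i$)
$h = - \frac{5}{2}$ ($h = - \frac{5}{2} + 0 = - \frac{5}{2} \approx -2.5$)
$k{\left(Z \right)} = Z + 2 Z^{2}$ ($k{\left(Z \right)} = \left(Z^{2} + Z^{2}\right) + Z = 2 Z^{2} + Z = Z + 2 Z^{2}$)
$x = - \frac{9075}{2} + 1815 i \sqrt{295}$ ($x = - 5 \left(- 363 \left(i \sqrt{295} - \frac{5}{2}\right)\right) = - 5 \left(- 363 \left(- \frac{5}{2} + i \sqrt{295}\right)\right) = - 5 \left(\frac{1815}{2} - 363 i \sqrt{295}\right) = - \frac{9075}{2} + 1815 i \sqrt{295} \approx -4537.5 + 31174.0 i$)
$\frac{1}{x + k{\left(-344 \right)}} = \frac{1}{\left(- \frac{9075}{2} + 1815 i \sqrt{295}\right) - 344 \left(1 + 2 \left(-344\right)\right)} = \frac{1}{\left(- \frac{9075}{2} + 1815 i \sqrt{295}\right) - 344 \left(1 - 688\right)} = \frac{1}{\left(- \frac{9075}{2} + 1815 i \sqrt{295}\right) - -236328} = \frac{1}{\left(- \frac{9075}{2} + 1815 i \sqrt{295}\right) + 236328} = \frac{1}{\frac{463581}{2} + 1815 i \sqrt{295}}$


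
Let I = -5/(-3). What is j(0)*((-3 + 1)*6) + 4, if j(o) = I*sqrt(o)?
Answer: 4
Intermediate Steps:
I = 5/3 (I = -5*(-1/3) = 5/3 ≈ 1.6667)
j(o) = 5*sqrt(o)/3
j(0)*((-3 + 1)*6) + 4 = (5*sqrt(0)/3)*((-3 + 1)*6) + 4 = ((5/3)*0)*(-2*6) + 4 = 0*(-12) + 4 = 0 + 4 = 4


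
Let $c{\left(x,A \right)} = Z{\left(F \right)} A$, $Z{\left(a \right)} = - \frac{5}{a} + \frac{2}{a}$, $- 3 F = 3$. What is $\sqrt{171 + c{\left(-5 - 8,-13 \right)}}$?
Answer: $2 \sqrt{33} \approx 11.489$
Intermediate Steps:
$F = -1$ ($F = \left(- \frac{1}{3}\right) 3 = -1$)
$Z{\left(a \right)} = - \frac{3}{a}$
$c{\left(x,A \right)} = 3 A$ ($c{\left(x,A \right)} = - \frac{3}{-1} A = \left(-3\right) \left(-1\right) A = 3 A$)
$\sqrt{171 + c{\left(-5 - 8,-13 \right)}} = \sqrt{171 + 3 \left(-13\right)} = \sqrt{171 - 39} = \sqrt{132} = 2 \sqrt{33}$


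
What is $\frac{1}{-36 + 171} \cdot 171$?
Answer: $\frac{19}{15} \approx 1.2667$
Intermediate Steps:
$\frac{1}{-36 + 171} \cdot 171 = \frac{1}{135} \cdot 171 = \frac{19}{15}$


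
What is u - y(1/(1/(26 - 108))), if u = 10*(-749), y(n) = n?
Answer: -7408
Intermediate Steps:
u = -7490
u - y(1/(1/(26 - 108))) = -7490 - 1/(1/(26 - 108)) = -7490 - 1/(1/(-82)) = -7490 - 1/(-1/82) = -7490 - 1*(-82) = -7490 + 82 = -7408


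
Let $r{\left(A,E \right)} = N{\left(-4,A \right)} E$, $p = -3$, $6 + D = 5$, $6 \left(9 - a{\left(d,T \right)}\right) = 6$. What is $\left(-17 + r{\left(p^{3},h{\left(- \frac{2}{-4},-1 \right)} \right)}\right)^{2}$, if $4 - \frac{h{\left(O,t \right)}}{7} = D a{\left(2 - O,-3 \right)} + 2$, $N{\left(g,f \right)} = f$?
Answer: $3636649$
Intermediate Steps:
$a{\left(d,T \right)} = 8$ ($a{\left(d,T \right)} = 9 - 1 = 8$)
$D = -1$ ($D = -6 + 5 = -1$)
$h{\left(O,t \right)} = 70$ ($h{\left(O,t \right)} = 28 - 7 \left(\left(-1\right) 8 + 2\right) = 28 - 7 \left(-8 + 2\right) = 28 - -42 = 28 + 42 = 70$)
$r{\left(A,E \right)} = A E$
$\left(-17 + r{\left(p^{3},h{\left(- \frac{2}{-4},-1 \right)} \right)}\right)^{2} = \left(-17 + \left(-3\right)^{3} \cdot 70\right)^{2} = \left(-17 - 1890\right)^{2} = \left(-1907\right)^{2} = 3636649$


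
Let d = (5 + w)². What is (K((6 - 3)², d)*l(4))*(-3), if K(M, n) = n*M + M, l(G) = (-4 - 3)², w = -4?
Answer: -2646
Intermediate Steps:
l(G) = 49 (l(G) = (-7)² = 49)
d = 1 (d = (5 - 4)² = 1² = 1)
K(M, n) = M + M*n (K(M, n) = M*n + M = M + M*n)
(K((6 - 3)², d)*l(4))*(-3) = (((6 - 3)²*(1 + 1))*49)*(-3) = ((3²*2)*49)*(-3) = ((9*2)*49)*(-3) = (18*49)*(-3) = 882*(-3) = -2646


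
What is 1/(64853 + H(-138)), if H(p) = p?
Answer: 1/64715 ≈ 1.5452e-5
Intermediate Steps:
1/(64853 + H(-138)) = 1/(64853 - 138) = 1/64715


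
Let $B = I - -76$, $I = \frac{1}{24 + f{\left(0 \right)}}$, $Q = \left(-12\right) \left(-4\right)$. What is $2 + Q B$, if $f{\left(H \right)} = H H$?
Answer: $3652$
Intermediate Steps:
$Q = 48$
$f{\left(H \right)} = H^{2}$
$I = \frac{1}{24}$ ($I = \frac{1}{24 + 0^{2}} = \frac{1}{24 + 0} = \frac{1}{24} \approx 0.041667$)
$B = \frac{1825}{24}$ ($B = \frac{1}{24} - -76 = \frac{1}{24} + 76 = \frac{1825}{24} \approx 76.042$)
$2 + Q B = 2 + 48 \cdot \frac{1825}{24} = 2 + 3650 = 3652$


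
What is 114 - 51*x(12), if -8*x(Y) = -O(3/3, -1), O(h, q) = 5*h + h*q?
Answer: 177/2 ≈ 88.500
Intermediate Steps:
x(Y) = 1/2 (x(Y) = -(-1)*(3/3)*(5 - 1)/8 = -(-1)*(3*(1/3))*4/8 = -(-1)*1*4/8 = -(-1)*4/8 = -1/8*(-4) = 1/2)
114 - 51*x(12) = 114 - 51*1/2 = 114 - 51/2 = 177/2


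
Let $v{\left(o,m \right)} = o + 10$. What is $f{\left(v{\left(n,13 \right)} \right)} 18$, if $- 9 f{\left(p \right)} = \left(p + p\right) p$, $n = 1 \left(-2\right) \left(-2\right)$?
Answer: $-784$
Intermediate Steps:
$n = 4$ ($n = \left(-2\right) \left(-2\right) = 4$)
$v{\left(o,m \right)} = 10 + o$
$f{\left(p \right)} = - \frac{2 p^{2}}{9}$ ($f{\left(p \right)} = - \frac{\left(p + p\right) p}{9} = - \frac{2 p p}{9} = - \frac{2 p^{2}}{9}$)
$f{\left(v{\left(n,13 \right)} \right)} 18 = - \frac{2 \left(10 + 4\right)^{2}}{9} \cdot 18 = - \frac{2 \cdot 14^{2}}{9} \cdot 18 = \left(- \frac{2}{9}\right) 196 \cdot 18 = \left(- \frac{392}{9}\right) 18 = -784$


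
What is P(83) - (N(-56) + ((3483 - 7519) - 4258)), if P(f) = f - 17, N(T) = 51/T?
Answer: 468211/56 ≈ 8360.9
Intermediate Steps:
P(f) = -17 + f
P(83) - (N(-56) + ((3483 - 7519) - 4258)) = (-17 + 83) - (51/(-56) + ((3483 - 7519) - 4258)) = 66 - (51*(-1/56) + (-4036 - 4258)) = 66 - (-51/56 - 8294) = 66 - 1*(-464515/56) = 66 + 464515/56 = 468211/56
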